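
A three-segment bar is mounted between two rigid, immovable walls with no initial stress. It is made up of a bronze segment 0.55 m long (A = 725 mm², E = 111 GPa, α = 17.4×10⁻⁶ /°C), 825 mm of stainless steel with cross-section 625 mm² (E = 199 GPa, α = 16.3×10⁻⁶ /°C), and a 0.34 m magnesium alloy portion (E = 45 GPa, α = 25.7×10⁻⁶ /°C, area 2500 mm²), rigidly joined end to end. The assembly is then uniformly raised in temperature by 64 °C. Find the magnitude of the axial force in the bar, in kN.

P ≈ 123 kN (compressive)

With the walls removed the bar would change length by δ_free = Σ αᵢΔT Lᵢ = 17.4×10⁻⁶×64×550 + 16.3×10⁻⁶×64×825 + 25.7×10⁻⁶×64×340 = 2.032 mm.
Since the ends are fixed, an axial force P builds up, equal in every segment, with P · Σ Lᵢ/(AᵢEᵢ) = δ_free.
Σ Lᵢ/(AᵢEᵢ) = 550/(725×111×10³) + 825/(625×199×10³) + 340/(2500×45×10³) = 1.649×10⁻⁵ mm/N.
P = 2.032 / 1.649×10⁻⁵ = 123200 N = 123.2 kN, compressive.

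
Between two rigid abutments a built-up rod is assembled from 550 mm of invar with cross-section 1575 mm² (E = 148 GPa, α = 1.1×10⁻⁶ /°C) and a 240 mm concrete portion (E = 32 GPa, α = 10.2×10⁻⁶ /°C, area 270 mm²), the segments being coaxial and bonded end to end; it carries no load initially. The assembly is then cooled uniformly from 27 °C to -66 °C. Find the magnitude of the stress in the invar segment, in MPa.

If the supports were absent, the total length change would be Σ αᵢΔT Lᵢ = 1.1×10⁻⁶×93×550 + 10.2×10⁻⁶×93×240 = 0.2839 mm.
Since the ends are fixed, an axial force P builds up, equal in every segment, with P · Σ Lᵢ/(AᵢEᵢ) = δ_free.
The series flexibility is Σ Lᵢ/(AᵢEᵢ) = 550/(1575×148×10³) + 240/(270×32×10³) = 3.014×10⁻⁵ mm/N.
Hence P = δ_free / Σ(L/AE) = 0.2839/3.014×10⁻⁵ = 9.421 kN (tensile).
σ_{invar} = P / A = 9421 / 1575 = 5.982 MPa.

σ ≈ 5.98 MPa (tensile)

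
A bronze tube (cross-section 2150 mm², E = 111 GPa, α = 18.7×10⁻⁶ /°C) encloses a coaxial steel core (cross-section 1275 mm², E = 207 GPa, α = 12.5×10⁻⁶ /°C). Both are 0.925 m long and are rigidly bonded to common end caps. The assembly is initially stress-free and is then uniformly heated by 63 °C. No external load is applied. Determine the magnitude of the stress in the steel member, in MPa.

σ ≈ 38.4 MPa (tensile)

Both members must finish at the same length. With the larger α, the bronze tends to over-expand; the plates restrain it, putting the bronze in compression and the steel in tension. With no external load the two internal forces are equal and opposite, magnitude P.
Setting the final lengths equal and cancelling L: (α₁ − α₂)ΔT = P/(A₁E₁) + P/(A₂E₂).
|α₁ − α₂|·ΔT = 6.2×10⁻⁶ × 63 = 0.0003906.
1/(A₁E₁) + 1/(A₂E₂) = 1/(2150×111×10³) + 1/(1275×207×10³) = 7.979×10⁻⁹ N⁻¹.
So P = 0.0003906 / 7.979×10⁻⁹ = 48.95 kN.
σ_{steel} = P/A₂ = 48950/1275 = 38.39 MPa, tensile.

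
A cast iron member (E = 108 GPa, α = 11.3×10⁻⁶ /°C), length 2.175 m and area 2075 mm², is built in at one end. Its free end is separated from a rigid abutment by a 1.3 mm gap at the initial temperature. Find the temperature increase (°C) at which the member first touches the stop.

ΔT ≈ 52.9 °C

Contact occurs when the free expansion equals the gap: αΔT L = 1.3 mm.
ΔT = 1.3 / (11.3×10⁻⁶ × 2175) = 52.89 °C.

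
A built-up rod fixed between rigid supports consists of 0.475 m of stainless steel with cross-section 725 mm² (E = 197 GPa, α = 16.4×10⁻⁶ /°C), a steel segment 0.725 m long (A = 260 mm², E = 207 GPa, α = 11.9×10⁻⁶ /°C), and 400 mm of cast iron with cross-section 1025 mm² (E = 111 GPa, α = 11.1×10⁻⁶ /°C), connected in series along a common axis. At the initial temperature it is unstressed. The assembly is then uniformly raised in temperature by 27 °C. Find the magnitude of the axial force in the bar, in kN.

P ≈ 27.7 kN (compressive)

If the supports were absent, the total length change would be Σ αᵢΔT Lᵢ = 16.4×10⁻⁶×27×475 + 11.9×10⁻⁶×27×725 + 11.1×10⁻⁶×27×400 = 0.5632 mm.
Since the ends are fixed, an axial force P builds up, equal in every segment, with P · Σ Lᵢ/(AᵢEᵢ) = δ_free.
Σ Lᵢ/(AᵢEᵢ) = 475/(725×197×10³) + 725/(260×207×10³) + 400/(1025×111×10³) = 2.031×10⁻⁵ mm/N.
So P = 0.5632 / 2.031×10⁻⁵ = 27.72 kN, compressive.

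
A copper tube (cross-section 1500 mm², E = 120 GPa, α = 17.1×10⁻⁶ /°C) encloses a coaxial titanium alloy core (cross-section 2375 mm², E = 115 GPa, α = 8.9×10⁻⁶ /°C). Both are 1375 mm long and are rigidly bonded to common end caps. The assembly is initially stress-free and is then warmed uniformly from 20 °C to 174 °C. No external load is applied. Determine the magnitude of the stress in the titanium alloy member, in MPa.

σ ≈ 57.7 MPa (tensile)

The copper has the larger α, so on heating it would change length more than the titanium alloy if both were free. The rigid plates force a common final length, so the copper is put into compression and the titanium alloy into tension, with equal and opposite forces P (no external load).
Setting the final lengths equal and cancelling L: (α₁ − α₂)ΔT = P/(A₁E₁) + P/(A₂E₂).
|α₁ − α₂|·ΔT = 8.2×10⁻⁶ × 154 = 0.001263.
1/(A₁E₁) + 1/(A₂E₂) = 1/(1500×120×10³) + 1/(2375×115×10³) = 9.217×10⁻⁹ N⁻¹.
So P = 0.001263 / 9.217×10⁻⁹ = 137 kN.
σ_{titanium alloy} = P/A₂ = 137000/2375 = 57.69 MPa, tensile.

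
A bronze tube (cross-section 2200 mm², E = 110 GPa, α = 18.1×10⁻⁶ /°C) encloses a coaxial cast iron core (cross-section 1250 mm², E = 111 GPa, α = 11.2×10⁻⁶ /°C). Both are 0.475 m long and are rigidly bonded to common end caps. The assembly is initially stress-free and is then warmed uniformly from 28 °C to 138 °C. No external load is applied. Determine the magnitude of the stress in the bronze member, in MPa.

σ ≈ 30.4 MPa (compressive)

Both members must finish at the same length. With the larger α, the bronze tends to over-expand; the plates restrain it, putting the bronze in compression and the cast iron in tension. With no external load the two internal forces are equal and opposite, magnitude P.
Setting the final lengths equal and cancelling L: (α₁ − α₂)ΔT = P/(A₁E₁) + P/(A₂E₂).
|α₁ − α₂|·ΔT = 6.9×10⁻⁶ × 110 = 0.000759.
1/(A₁E₁) + 1/(A₂E₂) = 1/(2200×110×10³) + 1/(1250×111×10³) = 1.134×10⁻⁸ N⁻¹.
So P = 0.000759 / 1.134×10⁻⁸ = 66.93 kN.
σ_{bronze} = P/A₁ = 66930/2200 = 30.42 MPa, compressive.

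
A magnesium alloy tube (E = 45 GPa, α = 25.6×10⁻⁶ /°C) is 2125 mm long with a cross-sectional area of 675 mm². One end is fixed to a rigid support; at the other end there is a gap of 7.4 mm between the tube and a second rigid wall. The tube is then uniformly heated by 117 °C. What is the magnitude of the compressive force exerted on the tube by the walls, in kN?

Unrestrained expansion: δ_free = αΔT L = 25.6×10⁻⁶ × 117 × 2125 = 6.365 mm.
This is smaller than the 7.4 mm clearance, so the tube expands freely without reaching the stop — the stress is zero.

P ≈ 0 kN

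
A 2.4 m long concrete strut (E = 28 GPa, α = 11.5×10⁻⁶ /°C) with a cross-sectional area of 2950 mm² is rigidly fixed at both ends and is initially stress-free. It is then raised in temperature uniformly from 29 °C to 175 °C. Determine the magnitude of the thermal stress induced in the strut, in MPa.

σ ≈ 47 MPa (compressive)

With length fixed, the mechanical strain must cancel the thermal strain αΔT = 11.5×10⁻⁶ × 146 = 1679×10⁻⁶.
The stress required to suppress this strain is σ = Eε = 28×10³ × 1679×10⁻⁶ = 47.01 MPa, compressive since the strut is trying to expand.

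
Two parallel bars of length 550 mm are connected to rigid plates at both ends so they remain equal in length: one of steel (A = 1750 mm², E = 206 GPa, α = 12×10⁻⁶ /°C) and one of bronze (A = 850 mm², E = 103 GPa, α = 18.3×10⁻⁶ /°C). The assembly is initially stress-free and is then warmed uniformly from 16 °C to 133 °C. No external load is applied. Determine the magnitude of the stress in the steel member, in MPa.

Equilibrium of a rigid end plate with no external load gives equal and opposite internal forces ±P in the two members. Since α_{bronze} > α_{steel}, heating drives the bronze into compression and the steel into tension.
Setting the final lengths equal and cancelling L: (α₁ − α₂)ΔT = P/(A₁E₁) + P/(A₂E₂).
|α₁ − α₂|·ΔT = 6.3×10⁻⁶ × 117 = 0.0007371.
1/(A₁E₁) + 1/(A₂E₂) = 1/(1750×206×10³) + 1/(850×103×10³) = 1.42×10⁻⁸ N⁻¹.
So P = 0.0007371 / 1.42×10⁻⁸ = 51.92 kN.
σ_{steel} = P/A₁ = 51920/1750 = 29.67 MPa, tensile.

σ ≈ 29.7 MPa (tensile)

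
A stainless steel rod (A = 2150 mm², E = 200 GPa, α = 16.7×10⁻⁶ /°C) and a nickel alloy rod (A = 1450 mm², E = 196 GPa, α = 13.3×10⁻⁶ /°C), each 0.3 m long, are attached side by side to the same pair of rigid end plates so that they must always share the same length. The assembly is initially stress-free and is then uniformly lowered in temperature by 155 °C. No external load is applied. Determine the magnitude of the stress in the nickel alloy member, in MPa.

σ ≈ 62.2 MPa (compressive)

Both members must finish at the same length. With the larger α, the stainless steel tends to over-contract; the plates restrain it, putting the stainless steel in tension and the nickel alloy in compression. With no external load the two internal forces are equal and opposite, magnitude P.
Equating the net (thermal + elastic) strains gives |α₁ − α₂|·ΔT = P·[1/(A₁E₁) + 1/(A₂E₂)].
|α₁ − α₂|·ΔT = 3.4×10⁻⁶ × 155 = 0.000527.
1/(A₁E₁) + 1/(A₂E₂) = 1/(2150×200×10³) + 1/(1450×196×10³) = 5.844×10⁻⁹ N⁻¹.
So P = 0.000527 / 5.844×10⁻⁹ = 90.17 kN.
σ_{nickel alloy} = P/A₂ = 90170/1450 = 62.19 MPa, compressive.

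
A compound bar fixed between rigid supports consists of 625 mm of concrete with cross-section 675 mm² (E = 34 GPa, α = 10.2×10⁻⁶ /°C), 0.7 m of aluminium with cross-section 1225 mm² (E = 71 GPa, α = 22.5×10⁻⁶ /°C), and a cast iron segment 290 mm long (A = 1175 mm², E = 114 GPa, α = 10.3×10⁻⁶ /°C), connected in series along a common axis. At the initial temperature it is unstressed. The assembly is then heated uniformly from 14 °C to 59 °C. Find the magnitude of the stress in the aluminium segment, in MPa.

If the supports were absent, the total length change would be Σ αᵢΔT Lᵢ = 10.2×10⁻⁶×45×625 + 22.5×10⁻⁶×45×700 + 10.3×10⁻⁶×45×290 = 1.13 mm.
The rigid supports impose zero overall length change; the single axial force P common to all segments must satisfy P Σ Lᵢ/(AᵢEᵢ) = δ_free.
Σ Lᵢ/(AᵢEᵢ) = 625/(675×34×10³) + 700/(1225×71×10³) + 290/(1175×114×10³) = 3.745×10⁻⁵ mm/N.
Hence P = δ_free / Σ(L/AE) = 1.13/3.745×10⁻⁵ = 30.18 kN (compressive).
σ_{aluminium} = P / A = 30180 / 1225 = 24.63 MPa.

σ ≈ 24.6 MPa (compressive)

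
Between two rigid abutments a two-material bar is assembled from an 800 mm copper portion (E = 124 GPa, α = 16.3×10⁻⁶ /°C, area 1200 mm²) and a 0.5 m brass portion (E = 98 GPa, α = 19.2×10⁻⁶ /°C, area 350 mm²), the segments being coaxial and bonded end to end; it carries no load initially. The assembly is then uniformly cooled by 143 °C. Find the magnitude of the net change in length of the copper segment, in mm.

|ΔL| ≈ 0.992 mm

With the walls removed the bar would change length by δ_free = Σ αᵢΔT Lᵢ = 16.3×10⁻⁶×143×800 + 19.2×10⁻⁶×143×500 = 3.238 mm.
The walls prevent any net length change, so an axial force P (same in every segment) develops. Compatibility: P · Σ Lᵢ/(AᵢEᵢ) = δ_free.
The series flexibility is Σ Lᵢ/(AᵢEᵢ) = 800/(1200×124×10³) + 500/(350×98×10³) = 1.995×10⁻⁵ mm/N.
So P = 3.238 / 1.995×10⁻⁵ = 162.3 kN, tensile.
For the copper segment, free thermal change = 16.3×10⁻⁶×143×800 = 1.865 mm and elastic change from P = 162300×800/(1200×124×10³) = 0.8723 mm; these oppose, so the net change is 0.992 mm (segment shortens).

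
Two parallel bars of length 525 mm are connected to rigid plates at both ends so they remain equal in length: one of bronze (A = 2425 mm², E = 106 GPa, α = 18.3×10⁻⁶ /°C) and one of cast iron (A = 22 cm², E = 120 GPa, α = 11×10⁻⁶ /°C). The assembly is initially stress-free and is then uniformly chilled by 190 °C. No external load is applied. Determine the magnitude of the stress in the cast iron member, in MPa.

Equilibrium of a rigid end plate with no external load gives equal and opposite internal forces ±P in the two members. Since α_{bronze} > α_{cast iron}, cooling drives the bronze into tension and the cast iron into compression.
Setting the final lengths equal and cancelling L: (α₁ − α₂)ΔT = P/(A₁E₁) + P/(A₂E₂).
|α₁ − α₂|·ΔT = 7.3×10⁻⁶ × 190 = 0.001387.
1/(A₁E₁) + 1/(A₂E₂) = 1/(2425×106×10³) + 1/(2200×120×10³) = 7.678×10⁻⁹ N⁻¹.
P = 0.001387 / 7.678×10⁻⁹ = 180600 N = 180.6 kN.
σ_{cast iron} = P/A₂ = 180600/2200 = 82.11 MPa, compressive.

σ ≈ 82.1 MPa (compressive)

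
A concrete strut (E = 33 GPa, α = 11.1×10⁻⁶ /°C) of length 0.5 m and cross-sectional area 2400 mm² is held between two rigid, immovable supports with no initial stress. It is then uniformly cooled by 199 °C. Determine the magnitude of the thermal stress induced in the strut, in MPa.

σ ≈ 72.9 MPa (tensile)

Because both ends are immovable the net strain is zero, and the suppressed thermal strain is αΔT = 11.1×10⁻⁶ × 199 = 2208.9×10⁻⁶.
Hence σ = E·αΔT = 33×10³ × 2208.9×10⁻⁶ = 72.89 MPa, tensile.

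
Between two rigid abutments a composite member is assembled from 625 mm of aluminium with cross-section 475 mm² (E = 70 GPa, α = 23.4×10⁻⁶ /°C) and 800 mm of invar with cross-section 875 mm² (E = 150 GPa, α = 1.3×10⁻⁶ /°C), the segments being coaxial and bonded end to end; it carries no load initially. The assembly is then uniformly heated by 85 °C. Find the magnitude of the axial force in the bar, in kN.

Free thermal expansion of the whole bar: Σ αᵢΔT Lᵢ = 23.4×10⁻⁶×85×625 + 1.3×10⁻⁶×85×800 = 1.332 mm.
Since the ends are fixed, an axial force P builds up, equal in every segment, with P · Σ Lᵢ/(AᵢEᵢ) = δ_free.
Σ Lᵢ/(AᵢEᵢ) = 625/(475×70×10³) + 800/(875×150×10³) = 2.489×10⁻⁵ mm/N.
So P = 1.332 / 2.489×10⁻⁵ = 53.49 kN, compressive.

P ≈ 53.5 kN (compressive)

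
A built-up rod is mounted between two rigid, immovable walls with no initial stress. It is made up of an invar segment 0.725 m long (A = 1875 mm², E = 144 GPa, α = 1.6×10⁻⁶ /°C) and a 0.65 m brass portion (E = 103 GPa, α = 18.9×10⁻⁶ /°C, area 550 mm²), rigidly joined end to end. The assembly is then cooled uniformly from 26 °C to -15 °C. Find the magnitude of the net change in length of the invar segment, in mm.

With the walls removed the bar would change length by δ_free = Σ αᵢΔT Lᵢ = 1.6×10⁻⁶×41×725 + 18.9×10⁻⁶×41×650 = 0.5512 mm.
The walls prevent any net length change, so an axial force P (same in every segment) develops. Compatibility: P · Σ Lᵢ/(AᵢEᵢ) = δ_free.
The series flexibility is Σ Lᵢ/(AᵢEᵢ) = 725/(1875×144×10³) + 650/(550×103×10³) = 1.416×10⁻⁵ mm/N.
P = 0.5512 / 1.416×10⁻⁵ = 38930 N = 38.93 kN, tensile.
For the invar segment, free thermal change = 1.6×10⁻⁶×41×725 = 0.04756 mm and elastic change from P = 38930×725/(1875×144×10³) = 0.1045 mm; these oppose, so the net change is 0.057 mm (segment lengthens).

|ΔL| ≈ 0.057 mm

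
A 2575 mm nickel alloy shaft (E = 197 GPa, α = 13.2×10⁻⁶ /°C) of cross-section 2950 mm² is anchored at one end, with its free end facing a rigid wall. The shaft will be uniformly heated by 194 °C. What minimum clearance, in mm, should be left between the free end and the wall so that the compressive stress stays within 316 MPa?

Free expansion if unrestrained: δ_free = αΔT L = 13.2×10⁻⁶ × 194 × 2575 = 6.594 mm.
A stress of 316 MPa corresponds to the wall pushing the shaft back by σL/E = 316×2575/(197×10³) = 4.13 mm.
So the gap has to take up the difference, g_min = δ_free − σL/E = 6.594 − 4.13 = 2.464 mm.

g ≈ 2.46 mm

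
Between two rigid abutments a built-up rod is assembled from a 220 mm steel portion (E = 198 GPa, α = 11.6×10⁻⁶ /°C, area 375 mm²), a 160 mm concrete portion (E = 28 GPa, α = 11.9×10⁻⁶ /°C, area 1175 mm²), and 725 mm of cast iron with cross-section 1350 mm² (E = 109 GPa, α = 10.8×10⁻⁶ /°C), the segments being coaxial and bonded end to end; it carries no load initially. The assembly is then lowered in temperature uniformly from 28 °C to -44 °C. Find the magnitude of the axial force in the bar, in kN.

If the supports were absent, the total length change would be Σ αᵢΔT Lᵢ = 11.6×10⁻⁶×72×220 + 11.9×10⁻⁶×72×160 + 10.8×10⁻⁶×72×725 = 0.8846 mm.
The walls prevent any net length change, so an axial force P (same in every segment) develops. Compatibility: P · Σ Lᵢ/(AᵢEᵢ) = δ_free.
Σ Lᵢ/(AᵢEᵢ) = 220/(375×198×10³) + 160/(1175×28×10³) + 725/(1350×109×10³) = 1.275×10⁻⁵ mm/N.
P = 0.8846 / 1.275×10⁻⁵ = 69360 N = 69.36 kN, tensile.

P ≈ 69.4 kN (tensile)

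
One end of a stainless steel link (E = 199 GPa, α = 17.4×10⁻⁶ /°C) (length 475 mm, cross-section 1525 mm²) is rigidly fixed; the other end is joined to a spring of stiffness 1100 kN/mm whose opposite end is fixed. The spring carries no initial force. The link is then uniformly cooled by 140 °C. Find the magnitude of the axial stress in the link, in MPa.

σ ≈ 307 MPa (tensile)

Free thermal contraction: δ_free = αΔT L = 17.4×10⁻⁶ × 140 × 475 = 1.157 mm.
With a force P in the spring, the elastic change of the link is PL/(AE) and that of the spring is P/k; compatibility requires their sum to equal δ_free.
P [ L/(AE) + 1/k ] = δ_free → P [ 475/(1525×199×10³) + 1/(1100×10³) ] = 1.157.
P = 1.157 / 2.474×10⁻⁶ = 467600 N.
σ = P/A = 467600/1525 = 306.7 MPa.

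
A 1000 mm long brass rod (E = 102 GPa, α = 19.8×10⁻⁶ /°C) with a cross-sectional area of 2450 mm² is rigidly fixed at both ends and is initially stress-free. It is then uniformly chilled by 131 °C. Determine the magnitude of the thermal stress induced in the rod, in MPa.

With length fixed, the mechanical strain must cancel the thermal strain αΔT = 19.8×10⁻⁶ × 131 = 2593.8×10⁻⁶.
The stress required to suppress this strain is σ = Eε = 102×10³ × 2593.8×10⁻⁶ = 264.6 MPa, tensile since the rod is trying to contract.

σ ≈ 265 MPa (tensile)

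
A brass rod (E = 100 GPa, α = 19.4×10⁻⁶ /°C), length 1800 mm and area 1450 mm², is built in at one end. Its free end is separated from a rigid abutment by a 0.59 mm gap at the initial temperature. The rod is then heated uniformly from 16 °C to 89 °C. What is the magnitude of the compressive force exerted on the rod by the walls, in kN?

P ≈ 158 kN

Free thermal elongation = αΔT L = 19.4×10⁻⁶ × 73 × 1800 = 2.549 mm.
This exceeds the 0.59 mm gap, so the wall pushes back. The portion of expansion that must be recovered elastically is δ_free − gap = 2.549 − 0.59 = 1.959 mm.
So σ = E(δ_free − g)/L = 100×10³ × 1.959/1800 = 108.8 MPa.
P = σA = 108.8 × 1450 = 157.8 kN.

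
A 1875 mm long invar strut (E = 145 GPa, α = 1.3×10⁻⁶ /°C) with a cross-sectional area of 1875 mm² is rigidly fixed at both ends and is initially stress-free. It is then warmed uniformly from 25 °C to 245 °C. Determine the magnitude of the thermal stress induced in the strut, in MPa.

σ ≈ 41.5 MPa (compressive)

The supports are rigid, so the total axial strain is zero. The restrained thermal strain is ε = αΔT = 1.3×10⁻⁶ × 220 = 286×10⁻⁶.
Hence σ = E·αΔT = 145×10³ × 286×10⁻⁶ = 41.47 MPa, compressive.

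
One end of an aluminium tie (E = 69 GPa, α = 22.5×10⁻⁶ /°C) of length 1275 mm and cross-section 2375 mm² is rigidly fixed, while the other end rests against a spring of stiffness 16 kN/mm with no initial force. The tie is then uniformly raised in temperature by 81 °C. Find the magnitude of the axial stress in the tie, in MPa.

If the spring were absent the tie would lengthen by αΔT L = 22.5×10⁻⁶ × 81 × 1275 = 2.324 mm.
With a force P in the spring, the elastic change of the tie is PL/(AE) and that of the spring is P/k; compatibility requires their sum to equal δ_free.
So P = δ_free / [L/(AE) + 1/k] = 2.324 / [ 1275/(2375×69×10³) + 1/(16×10³) ].
P = 2.324 / 7.028×10⁻⁵ = 33060 N.
σ = P/A = 33060/2375 = 13.92 MPa.

σ ≈ 13.9 MPa (compressive)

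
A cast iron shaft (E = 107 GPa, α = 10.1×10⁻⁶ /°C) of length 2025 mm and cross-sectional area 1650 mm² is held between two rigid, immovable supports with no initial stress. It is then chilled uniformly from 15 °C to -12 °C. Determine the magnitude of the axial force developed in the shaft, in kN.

P ≈ 48.1 kN (tensile)

Full restraint means ε = 0, so the stress is σ = EαΔT = 107×10³ × 10.1×10⁻⁶ × 27 = 29.18 MPa.
Axial force P = σA = 29.18 × 1650 = 48150 N = 48.15 kN, tensile.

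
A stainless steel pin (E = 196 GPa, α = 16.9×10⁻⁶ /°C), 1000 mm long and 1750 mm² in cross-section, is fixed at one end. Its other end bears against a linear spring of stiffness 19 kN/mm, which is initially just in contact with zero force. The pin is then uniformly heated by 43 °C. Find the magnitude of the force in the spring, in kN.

If the spring were absent the pin would lengthen by αΔT L = 16.9×10⁻⁶ × 43 × 1000 = 0.7267 mm.
With a force P in the spring, the elastic change of the pin is PL/(AE) and that of the spring is P/k; compatibility requires their sum to equal δ_free.
P [ L/(AE) + 1/k ] = δ_free → P [ 1000/(1750×196×10³) + 1/(19×10³) ] = 0.7267.
P = 0.7267 / 5.555×10⁻⁵ = 13080 N.

P ≈ 13.1 kN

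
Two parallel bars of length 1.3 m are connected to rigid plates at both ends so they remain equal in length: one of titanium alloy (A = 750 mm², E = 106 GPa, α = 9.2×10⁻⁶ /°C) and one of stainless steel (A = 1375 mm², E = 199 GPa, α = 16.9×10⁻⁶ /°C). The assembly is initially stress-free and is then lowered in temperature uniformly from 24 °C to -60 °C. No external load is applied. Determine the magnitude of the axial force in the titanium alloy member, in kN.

P ≈ 39.8 kN (compressive in the titanium alloy)

Equilibrium of a rigid end plate with no external load gives equal and opposite internal forces ±P in the two members. Since α_{stainless steel} > α_{titanium alloy}, cooling drives the stainless steel into tension and the titanium alloy into compression.
Setting the final lengths equal and cancelling L: (α₁ − α₂)ΔT = P/(A₁E₁) + P/(A₂E₂).
|α₁ − α₂|·ΔT = 7.7×10⁻⁶ × 84 = 0.0006468.
1/(A₁E₁) + 1/(A₂E₂) = 1/(750×106×10³) + 1/(1375×199×10³) = 1.623×10⁻⁸ N⁻¹.
P = 0.0006468 / 1.623×10⁻⁸ = 39840 N = 39.84 kN.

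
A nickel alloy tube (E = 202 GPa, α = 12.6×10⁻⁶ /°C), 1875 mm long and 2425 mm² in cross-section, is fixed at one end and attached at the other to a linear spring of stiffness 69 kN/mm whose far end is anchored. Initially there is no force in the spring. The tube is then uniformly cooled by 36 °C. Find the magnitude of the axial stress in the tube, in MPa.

σ ≈ 19.1 MPa (tensile)

If the spring were absent the tube would shorten by αΔT L = 12.6×10⁻⁶ × 36 × 1875 = 0.8505 mm.
With a force P in the spring, the elastic change of the tube is PL/(AE) and that of the spring is P/k; compatibility requires their sum to equal δ_free.
So P = δ_free / [L/(AE) + 1/k] = 0.8505 / [ 1875/(2425×202×10³) + 1/(69×10³) ].
P = 0.8505 / 1.832×10⁻⁵ = 46420 N.
σ = P/A = 46420/2425 = 19.14 MPa.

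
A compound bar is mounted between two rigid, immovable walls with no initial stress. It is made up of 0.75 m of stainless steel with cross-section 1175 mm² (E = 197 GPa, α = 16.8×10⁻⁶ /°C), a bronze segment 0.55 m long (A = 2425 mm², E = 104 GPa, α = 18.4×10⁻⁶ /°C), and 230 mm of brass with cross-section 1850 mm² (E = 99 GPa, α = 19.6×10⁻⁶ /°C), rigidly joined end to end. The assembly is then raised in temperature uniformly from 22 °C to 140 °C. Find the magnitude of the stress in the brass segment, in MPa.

σ ≈ 260 MPa (compressive)

If the supports were absent, the total length change would be Σ αᵢΔT Lᵢ = 16.8×10⁻⁶×118×750 + 18.4×10⁻⁶×118×550 + 19.6×10⁻⁶×118×230 = 3.213 mm.
The rigid supports impose zero overall length change; the single axial force P common to all segments must satisfy P Σ Lᵢ/(AᵢEᵢ) = δ_free.
The series flexibility is Σ Lᵢ/(AᵢEᵢ) = 750/(1175×197×10³) + 550/(2425×104×10³) + 230/(1850×99×10³) = 6.677×10⁻⁶ mm/N.
P = 3.213 / 6.677×10⁻⁶ = 481200 N = 481.2 kN, compressive.
σ_{brass} = P / A = 481200 / 1850 = 260.1 MPa.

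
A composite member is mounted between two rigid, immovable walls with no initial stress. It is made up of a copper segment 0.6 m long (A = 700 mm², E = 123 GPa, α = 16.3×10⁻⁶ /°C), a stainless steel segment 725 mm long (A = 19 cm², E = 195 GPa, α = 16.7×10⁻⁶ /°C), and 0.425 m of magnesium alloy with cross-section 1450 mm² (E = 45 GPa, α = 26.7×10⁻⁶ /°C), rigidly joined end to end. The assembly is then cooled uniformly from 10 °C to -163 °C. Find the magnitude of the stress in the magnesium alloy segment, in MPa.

σ ≈ 257 MPa (tensile)

Free thermal contraction of the whole bar: Σ αᵢΔT Lᵢ = 16.3×10⁻⁶×173×600 + 16.7×10⁻⁶×173×725 + 26.7×10⁻⁶×173×425 = 5.75 mm.
Since the ends are fixed, an axial force P builds up, equal in every segment, with P · Σ Lᵢ/(AᵢEᵢ) = δ_free.
Σ Lᵢ/(AᵢEᵢ) = 600/(700×123×10³) + 725/(1900×195×10³) + 425/(1450×45×10³) = 1.544×10⁻⁵ mm/N.
So P = 5.75 / 1.544×10⁻⁵ = 372.4 kN, tensile.
σ_{magnesium alloy} = P / A = 372400 / 1450 = 256.8 MPa.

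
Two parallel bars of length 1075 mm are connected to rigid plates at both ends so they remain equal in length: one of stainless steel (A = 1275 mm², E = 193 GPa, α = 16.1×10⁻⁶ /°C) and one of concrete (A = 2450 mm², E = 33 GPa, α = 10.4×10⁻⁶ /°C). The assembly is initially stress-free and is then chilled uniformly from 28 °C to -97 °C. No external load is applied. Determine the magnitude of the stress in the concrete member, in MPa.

σ ≈ 17.7 MPa (compressive)

Equilibrium of a rigid end plate with no external load gives equal and opposite internal forces ±P in the two members. Since α_{stainless steel} > α_{concrete}, cooling drives the stainless steel into tension and the concrete into compression.
Compatibility of the two members (thermal + elastic change equal): (α₁ − α₂)ΔT = P·[1/(A₁E₁) + 1/(A₂E₂)].
|α₁ − α₂|·ΔT = 5.7×10⁻⁶ × 125 = 0.0007125.
1/(A₁E₁) + 1/(A₂E₂) = 1/(1275×193×10³) + 1/(2450×33×10³) = 1.643×10⁻⁸ N⁻¹.
So P = 0.0007125 / 1.643×10⁻⁸ = 43.36 kN.
σ_{concrete} = P/A₂ = 43360/2450 = 17.7 MPa, compressive.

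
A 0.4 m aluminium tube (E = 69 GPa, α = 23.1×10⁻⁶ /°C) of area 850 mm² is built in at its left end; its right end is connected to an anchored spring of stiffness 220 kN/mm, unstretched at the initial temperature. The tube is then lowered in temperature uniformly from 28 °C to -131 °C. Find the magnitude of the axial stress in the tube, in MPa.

σ ≈ 152 MPa (tensile)

The unrestrained thermal change is αΔT L = 23.1×10⁻⁶ × 159 × 400 = 1.469 mm.
Let P be the tensile force in the spring. The tube extends elastically by PL/(AE) and the spring stretches by P/k; together these equal δ_free.
So P = δ_free / [L/(AE) + 1/k] = 1.469 / [ 400/(850×69×10³) + 1/(220×10³) ].
P = 1.469 / 1.137×10⁻⁵ = 129300 N.
σ = P/A = 129300/850 = 152.1 MPa.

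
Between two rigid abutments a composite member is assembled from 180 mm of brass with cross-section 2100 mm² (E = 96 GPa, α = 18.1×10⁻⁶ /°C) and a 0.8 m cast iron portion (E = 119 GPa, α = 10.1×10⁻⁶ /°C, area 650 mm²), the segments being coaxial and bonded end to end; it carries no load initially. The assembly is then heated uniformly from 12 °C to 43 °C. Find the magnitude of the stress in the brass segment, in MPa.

With the walls removed the bar would change length by δ_free = Σ αᵢΔT Lᵢ = 18.1×10⁻⁶×31×180 + 10.1×10⁻⁶×31×800 = 0.3515 mm.
Since the ends are fixed, an axial force P builds up, equal in every segment, with P · Σ Lᵢ/(AᵢEᵢ) = δ_free.
The series flexibility is Σ Lᵢ/(AᵢEᵢ) = 180/(2100×96×10³) + 800/(650×119×10³) = 1.124×10⁻⁵ mm/N.
Hence P = δ_free / Σ(L/AE) = 0.3515/1.124×10⁻⁵ = 31.28 kN (compressive).
σ_{brass} = P / A = 31280 / 2100 = 14.9 MPa.

σ ≈ 14.9 MPa (compressive)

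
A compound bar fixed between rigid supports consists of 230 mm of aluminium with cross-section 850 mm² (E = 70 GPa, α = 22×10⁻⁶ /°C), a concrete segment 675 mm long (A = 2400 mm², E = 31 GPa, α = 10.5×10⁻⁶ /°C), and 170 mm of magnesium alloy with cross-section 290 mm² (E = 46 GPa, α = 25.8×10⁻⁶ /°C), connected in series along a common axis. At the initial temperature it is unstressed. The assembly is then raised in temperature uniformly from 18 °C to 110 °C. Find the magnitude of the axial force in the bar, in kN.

P ≈ 59.2 kN (compressive)

Free thermal expansion of the whole bar: Σ αᵢΔT Lᵢ = 22×10⁻⁶×92×230 + 10.5×10⁻⁶×92×675 + 25.8×10⁻⁶×92×170 = 1.521 mm.
Since the ends are fixed, an axial force P builds up, equal in every segment, with P · Σ Lᵢ/(AᵢEᵢ) = δ_free.
Σ Lᵢ/(AᵢEᵢ) = 230/(850×70×10³) + 675/(2400×31×10³) + 170/(290×46×10³) = 2.568×10⁻⁵ mm/N.
So P = 1.521 / 2.568×10⁻⁵ = 59.23 kN, compressive.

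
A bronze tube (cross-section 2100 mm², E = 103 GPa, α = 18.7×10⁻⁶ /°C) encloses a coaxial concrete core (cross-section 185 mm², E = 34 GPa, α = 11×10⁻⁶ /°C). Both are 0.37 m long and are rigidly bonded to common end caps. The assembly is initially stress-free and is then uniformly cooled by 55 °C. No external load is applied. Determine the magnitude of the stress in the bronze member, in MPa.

The bronze has the larger α, so on cooling it would change length more than the concrete if both were free. The rigid plates force a common final length, so the bronze is put into tension and the concrete into compression, with equal and opposite forces P (no external load).
Equating the net (thermal + elastic) strains gives |α₁ − α₂|·ΔT = P·[1/(A₁E₁) + 1/(A₂E₂)].
|α₁ − α₂|·ΔT = 7.7×10⁻⁶ × 55 = 0.0004235.
1/(A₁E₁) + 1/(A₂E₂) = 1/(2100×103×10³) + 1/(185×34×10³) = 1.636×10⁻⁷ N⁻¹.
P = 0.0004235 / 1.636×10⁻⁷ = 2589 N = 2.589 kN.
σ_{bronze} = P/A₁ = 2589/2100 = 1.233 MPa, tensile.

σ ≈ 1.23 MPa (tensile)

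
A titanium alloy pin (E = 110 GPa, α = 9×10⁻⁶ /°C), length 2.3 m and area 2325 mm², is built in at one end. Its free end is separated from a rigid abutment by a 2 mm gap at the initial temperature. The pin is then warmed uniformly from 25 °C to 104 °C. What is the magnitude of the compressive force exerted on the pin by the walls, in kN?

Unrestrained expansion: δ_free = αΔT L = 9×10⁻⁶ × 79 × 2300 = 1.635 mm.
Since δ_free = 1.64 mm is less than the 2 mm gap, the pin never touches the wall. No axial force develops.

P ≈ 0 kN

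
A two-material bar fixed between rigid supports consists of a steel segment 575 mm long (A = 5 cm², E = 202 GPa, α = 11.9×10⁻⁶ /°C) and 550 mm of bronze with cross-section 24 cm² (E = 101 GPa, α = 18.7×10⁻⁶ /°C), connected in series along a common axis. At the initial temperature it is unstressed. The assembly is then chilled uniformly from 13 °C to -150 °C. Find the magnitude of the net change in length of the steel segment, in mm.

|ΔL| ≈ 0.881 mm

Free thermal contraction of the whole bar: Σ αᵢΔT Lᵢ = 11.9×10⁻⁶×163×575 + 18.7×10⁻⁶×163×550 = 2.792 mm.
The walls prevent any net length change, so an axial force P (same in every segment) develops. Compatibility: P · Σ Lᵢ/(AᵢEᵢ) = δ_free.
The series flexibility is Σ Lᵢ/(AᵢEᵢ) = 575/(500×202×10³) + 550/(2400×101×10³) = 7.962×10⁻⁶ mm/N.
Hence P = δ_free / Σ(L/AE) = 2.792/7.962×10⁻⁶ = 350.6 kN (tensile).
For the steel segment, free thermal change = 11.9×10⁻⁶×163×575 = 1.115 mm and elastic change from P = 350600×575/(500×202×10³) = 1.996 mm; these oppose, so the net change is 0.881 mm (segment lengthens).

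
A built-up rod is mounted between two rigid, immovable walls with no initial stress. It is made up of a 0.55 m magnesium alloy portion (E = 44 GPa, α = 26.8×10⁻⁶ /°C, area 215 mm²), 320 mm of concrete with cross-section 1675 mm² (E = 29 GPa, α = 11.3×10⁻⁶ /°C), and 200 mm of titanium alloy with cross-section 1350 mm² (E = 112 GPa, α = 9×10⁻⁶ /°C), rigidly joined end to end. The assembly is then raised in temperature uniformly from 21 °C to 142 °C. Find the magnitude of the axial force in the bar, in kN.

P ≈ 36.9 kN (compressive)

Free thermal expansion of the whole bar: Σ αᵢΔT Lᵢ = 26.8×10⁻⁶×121×550 + 11.3×10⁻⁶×121×320 + 9×10⁻⁶×121×200 = 2.439 mm.
The rigid supports impose zero overall length change; the single axial force P common to all segments must satisfy P Σ Lᵢ/(AᵢEᵢ) = δ_free.
Σ Lᵢ/(AᵢEᵢ) = 550/(215×44×10³) + 320/(1675×29×10³) + 200/(1350×112×10³) = 6.605×10⁻⁵ mm/N.
Hence P = δ_free / Σ(L/AE) = 2.439/6.605×10⁻⁵ = 36.92 kN (compressive).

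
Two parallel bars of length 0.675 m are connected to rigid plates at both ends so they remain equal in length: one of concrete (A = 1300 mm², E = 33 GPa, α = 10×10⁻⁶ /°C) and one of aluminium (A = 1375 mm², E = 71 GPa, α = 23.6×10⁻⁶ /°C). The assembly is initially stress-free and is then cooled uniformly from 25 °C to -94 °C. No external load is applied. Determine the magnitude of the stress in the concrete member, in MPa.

σ ≈ 37.1 MPa (compressive)

The aluminium has the larger α, so on cooling it would change length more than the concrete if both were free. The rigid plates force a common final length, so the aluminium is put into tension and the concrete into compression, with equal and opposite forces P (no external load).
Equating the net (thermal + elastic) strains gives |α₁ − α₂|·ΔT = P·[1/(A₁E₁) + 1/(A₂E₂)].
|α₁ − α₂|·ΔT = 13.6×10⁻⁶ × 119 = 0.001618.
1/(A₁E₁) + 1/(A₂E₂) = 1/(1300×33×10³) + 1/(1375×71×10³) = 3.355×10⁻⁸ N⁻¹.
P = 0.001618 / 3.355×10⁻⁸ = 48230 N = 48.23 kN.
σ_{concrete} = P/A₁ = 48230/1300 = 37.1 MPa, compressive.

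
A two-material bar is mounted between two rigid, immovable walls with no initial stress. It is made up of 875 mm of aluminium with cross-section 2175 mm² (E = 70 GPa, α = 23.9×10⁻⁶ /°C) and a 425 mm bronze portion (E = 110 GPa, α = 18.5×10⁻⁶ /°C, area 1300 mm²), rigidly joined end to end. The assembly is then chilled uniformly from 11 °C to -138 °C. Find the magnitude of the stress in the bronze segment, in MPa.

σ ≈ 378 MPa (tensile)

If the supports were absent, the total length change would be Σ αᵢΔT Lᵢ = 23.9×10⁻⁶×149×875 + 18.5×10⁻⁶×149×425 = 4.287 mm.
The rigid supports impose zero overall length change; the single axial force P common to all segments must satisfy P Σ Lᵢ/(AᵢEᵢ) = δ_free.
Σ Lᵢ/(AᵢEᵢ) = 875/(2175×70×10³) + 425/(1300×110×10³) = 8.719×10⁻⁶ mm/N.
So P = 4.287 / 8.719×10⁻⁶ = 491.7 kN, tensile.
σ_{bronze} = P / A = 491700 / 1300 = 378.3 MPa.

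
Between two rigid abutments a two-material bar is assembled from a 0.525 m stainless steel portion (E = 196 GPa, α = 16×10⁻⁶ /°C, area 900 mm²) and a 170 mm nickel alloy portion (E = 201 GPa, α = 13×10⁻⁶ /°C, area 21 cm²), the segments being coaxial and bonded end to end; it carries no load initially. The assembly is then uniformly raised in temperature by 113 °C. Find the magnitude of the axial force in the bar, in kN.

Free thermal expansion of the whole bar: Σ αᵢΔT Lᵢ = 16×10⁻⁶×113×525 + 13×10⁻⁶×113×170 = 1.199 mm.
The walls prevent any net length change, so an axial force P (same in every segment) develops. Compatibility: P · Σ Lᵢ/(AᵢEᵢ) = δ_free.
The series flexibility is Σ Lᵢ/(AᵢEᵢ) = 525/(900×196×10³) + 170/(2100×201×10³) = 3.379×10⁻⁶ mm/N.
So P = 1.199 / 3.379×10⁻⁶ = 354.8 kN, compressive.

P ≈ 355 kN (compressive)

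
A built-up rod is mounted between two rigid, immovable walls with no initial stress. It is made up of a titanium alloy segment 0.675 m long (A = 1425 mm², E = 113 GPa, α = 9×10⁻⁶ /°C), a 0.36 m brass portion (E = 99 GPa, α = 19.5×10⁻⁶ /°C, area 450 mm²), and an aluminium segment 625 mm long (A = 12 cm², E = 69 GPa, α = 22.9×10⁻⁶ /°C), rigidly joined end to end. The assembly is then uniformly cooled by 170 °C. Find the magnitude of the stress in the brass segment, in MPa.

σ ≈ 522 MPa (tensile)

If the supports were absent, the total length change would be Σ αᵢΔT Lᵢ = 9×10⁻⁶×170×675 + 19.5×10⁻⁶×170×360 + 22.9×10⁻⁶×170×625 = 4.659 mm.
Since the ends are fixed, an axial force P builds up, equal in every segment, with P · Σ Lᵢ/(AᵢEᵢ) = δ_free.
Σ Lᵢ/(AᵢEᵢ) = 675/(1425×113×10³) + 360/(450×99×10³) + 625/(1200×69×10³) = 1.982×10⁻⁵ mm/N.
So P = 4.659 / 1.982×10⁻⁵ = 235.1 kN, tensile.
σ_{brass} = P / A = 235100 / 450 = 522.4 MPa.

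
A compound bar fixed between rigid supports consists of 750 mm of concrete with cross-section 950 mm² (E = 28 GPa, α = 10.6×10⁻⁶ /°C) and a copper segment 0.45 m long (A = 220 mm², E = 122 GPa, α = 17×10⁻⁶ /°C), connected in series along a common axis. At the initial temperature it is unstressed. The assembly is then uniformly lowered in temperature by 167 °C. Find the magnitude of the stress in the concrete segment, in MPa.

σ ≈ 61 MPa (tensile)

If the supports were absent, the total length change would be Σ αᵢΔT Lᵢ = 10.6×10⁻⁶×167×750 + 17×10⁻⁶×167×450 = 2.605 mm.
Since the ends are fixed, an axial force P builds up, equal in every segment, with P · Σ Lᵢ/(AᵢEᵢ) = δ_free.
Σ Lᵢ/(AᵢEᵢ) = 750/(950×28×10³) + 450/(220×122×10³) = 4.496×10⁻⁵ mm/N.
Hence P = δ_free / Σ(L/AE) = 2.605/4.496×10⁻⁵ = 57.94 kN (tensile).
σ_{concrete} = P / A = 57940 / 950 = 60.99 MPa.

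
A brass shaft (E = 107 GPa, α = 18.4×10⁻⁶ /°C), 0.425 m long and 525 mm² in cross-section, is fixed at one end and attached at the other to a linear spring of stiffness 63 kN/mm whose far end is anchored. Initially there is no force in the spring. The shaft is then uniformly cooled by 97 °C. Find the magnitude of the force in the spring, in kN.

P ≈ 32.4 kN

If the spring were absent the shaft would shorten by αΔT L = 18.4×10⁻⁶ × 97 × 425 = 0.7585 mm.
With a force P in the spring, the elastic change of the shaft is PL/(AE) and that of the spring is P/k; compatibility requires their sum to equal δ_free.
P [ L/(AE) + 1/k ] = δ_free → P [ 425/(525×107×10³) + 1/(63×10³) ] = 0.7585.
P = 0.7585 / 2.344×10⁻⁵ = 32360 N.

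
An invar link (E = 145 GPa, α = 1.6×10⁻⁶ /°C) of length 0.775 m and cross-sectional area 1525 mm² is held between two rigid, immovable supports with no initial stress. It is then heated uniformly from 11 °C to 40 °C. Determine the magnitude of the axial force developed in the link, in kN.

P ≈ 10.3 kN (compressive)

The ends cannot move, so σ = EαΔT = 145×10³ × 1.6×10⁻⁶ × 29 = 6.728 MPa.
Axial force P = σA = 6.728 × 1525 = 10260 N = 10.26 kN, compressive.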